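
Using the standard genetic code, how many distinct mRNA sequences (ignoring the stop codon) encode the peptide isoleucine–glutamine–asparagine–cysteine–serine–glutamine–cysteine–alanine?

2304

Ile: 3 codons.
Gln: 2 codons.
Asn: 2 codons.
Cys: 2 codons.
Ser: 6 codons.
Gln: 2 codons.
Cys: 2 codons.
Ala: 4 codons.
3 × 2 × 2 × 2 × 6 × 2 × 2 × 4 = 2304.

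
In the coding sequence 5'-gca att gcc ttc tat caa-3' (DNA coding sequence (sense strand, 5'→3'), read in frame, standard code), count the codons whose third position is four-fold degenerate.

2

Codon 1 GCA (Ala): third position 4-fold.
Codon 2 ATT (Ile): third position 3-fold.
Codon 3 GCC (Ala): third position 4-fold.
Codon 4 TTC (Phe): third position 2-fold.
Codon 5 TAT (Tyr): third position 2-fold.
Codon 6 CAA (Gln): third position 2-fold.
Four-fold degenerate third positions: 2.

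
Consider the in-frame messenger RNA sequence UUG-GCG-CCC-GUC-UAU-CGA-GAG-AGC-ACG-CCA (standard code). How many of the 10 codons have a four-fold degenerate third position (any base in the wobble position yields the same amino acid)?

Codon 1 UUG (Leu): third position 2-fold.
Codon 2 GCG (Ala): third position 4-fold.
Codon 3 CCC (Pro): third position 4-fold.
Codon 4 GUC (Val): third position 4-fold.
Codon 5 UAU (Tyr): third position 2-fold.
Codon 6 CGA (Arg): third position 4-fold.
Codon 7 GAG (Glu): third position 2-fold.
Codon 8 AGC (Ser): third position 2-fold.
Codon 9 ACG (Thr): third position 4-fold.
Codon 10 CCA (Pro): third position 4-fold.
Four-fold degenerate third positions: 6.

6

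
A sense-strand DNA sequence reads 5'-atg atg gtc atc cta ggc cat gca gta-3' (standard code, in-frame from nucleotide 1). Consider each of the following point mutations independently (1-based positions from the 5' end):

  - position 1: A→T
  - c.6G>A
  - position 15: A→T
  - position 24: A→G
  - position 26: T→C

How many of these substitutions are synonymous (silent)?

Codon 1: ATG (Met) → TTG (Leu) — missense.
Codon 2: ATG (Met) → ATA (Ile) — missense.
Codon 5: CTA (Leu) → CTT (Leu) — synonymous.
Codon 8: GCA (Ala) → GCG (Ala) — synonymous.
Codon 9: GTA (Val) → GCA (Ala) — missense.
Synonymous: 2 of 5.

2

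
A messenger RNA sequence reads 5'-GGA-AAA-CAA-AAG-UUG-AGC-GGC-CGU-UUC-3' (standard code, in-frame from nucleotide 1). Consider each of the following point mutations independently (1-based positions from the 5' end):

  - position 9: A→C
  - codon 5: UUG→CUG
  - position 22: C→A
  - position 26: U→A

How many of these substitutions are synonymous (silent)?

Codon 3: CAA (Gln) → CAC (His) — missense.
Codon 5: UUG (Leu) → CUG (Leu) — synonymous.
Codon 8: CGU (Arg) → AGU (Ser) — missense.
Codon 9: UUC (Phe) → UAC (Tyr) — missense.
Synonymous: 1 of 4.

1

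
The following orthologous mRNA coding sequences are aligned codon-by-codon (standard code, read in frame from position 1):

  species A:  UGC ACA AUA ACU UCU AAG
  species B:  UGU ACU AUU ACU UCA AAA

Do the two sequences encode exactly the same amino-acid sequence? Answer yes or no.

Codon 1: UGC Cys / UGU Cys — synonymous.
Codon 2: ACA Thr / ACU Thr — synonymous.
Codon 3: AUA Ile / AUU Ile — synonymous.
Codon 4: ACU Thr / ACU Thr — identical.
Codon 5: UCU Ser / UCA Ser — synonymous.
Codon 6: AAG Lys / AAA Lys — synonymous.
Nonsynonymous differences: 0 → same protein.

yes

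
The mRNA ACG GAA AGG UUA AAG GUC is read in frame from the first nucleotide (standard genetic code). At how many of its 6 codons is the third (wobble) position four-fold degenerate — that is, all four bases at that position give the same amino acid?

Codon 1 ACG (Thr): third position 4-fold.
Codon 2 GAA (Glu): third position 2-fold.
Codon 3 AGG (Arg): third position 2-fold.
Codon 4 UUA (Leu): third position 2-fold.
Codon 5 AAG (Lys): third position 2-fold.
Codon 6 GUC (Val): third position 4-fold.
Four-fold degenerate third positions: 2.

2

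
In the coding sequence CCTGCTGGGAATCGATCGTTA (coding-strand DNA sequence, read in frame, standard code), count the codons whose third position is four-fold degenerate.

Codon 1 CCT (Pro): third position 4-fold.
Codon 2 GCT (Ala): third position 4-fold.
Codon 3 GGG (Gly): third position 4-fold.
Codon 4 AAT (Asn): third position 2-fold.
Codon 5 CGA (Arg): third position 4-fold.
Codon 6 TCG (Ser): third position 4-fold.
Codon 7 TTA (Leu): third position 2-fold.
Four-fold degenerate third positions: 5.

5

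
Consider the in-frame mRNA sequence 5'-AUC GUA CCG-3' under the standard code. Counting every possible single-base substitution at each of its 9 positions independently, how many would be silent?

8

Codon 1 (AUC, Ile): 2 synonymous substitutions.
Codon 2 (GUA, Val): 3 synonymous substitutions.
Codon 3 (CCG, Pro): 3 synonymous substitutions.
Total: 2 + 3 + 3 = 8.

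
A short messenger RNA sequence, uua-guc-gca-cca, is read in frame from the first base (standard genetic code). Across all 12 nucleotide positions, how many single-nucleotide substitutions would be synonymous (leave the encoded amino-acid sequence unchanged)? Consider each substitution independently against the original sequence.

Codon 1 (UUA, Leu): 2 synonymous substitutions.
Codon 2 (GUC, Val): 3 synonymous substitutions.
Codon 3 (GCA, Ala): 3 synonymous substitutions.
Codon 4 (CCA, Pro): 3 synonymous substitutions.
Total: 2 + 3 + 3 + 3 = 11.

11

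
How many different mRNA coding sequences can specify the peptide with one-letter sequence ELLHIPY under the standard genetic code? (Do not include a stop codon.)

3456

Glu: 2 codons.
Leu: 6 codons.
Leu: 6 codons.
His: 2 codons.
Ile: 3 codons.
Pro: 4 codons.
Tyr: 2 codons.
2 × 6 × 6 × 2 × 3 × 4 × 2 = 3456.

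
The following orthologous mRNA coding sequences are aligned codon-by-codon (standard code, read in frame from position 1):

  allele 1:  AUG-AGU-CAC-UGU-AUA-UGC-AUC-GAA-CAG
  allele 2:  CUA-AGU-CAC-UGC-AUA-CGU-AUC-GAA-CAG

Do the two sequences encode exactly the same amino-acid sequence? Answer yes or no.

no

Codon 1: AUG Met / CUA Leu — nonsynonymous.
Codon 2: AGU Ser / AGU Ser — identical.
Codon 3: CAC His / CAC His — identical.
Codon 4: UGU Cys / UGC Cys — synonymous.
Codon 5: AUA Ile / AUA Ile — identical.
Codon 6: UGC Cys / CGU Arg — nonsynonymous.
Codon 7: AUC Ile / AUC Ile — identical.
Codon 8: GAA Glu / GAA Glu — identical.
Codon 9: CAG Gln / CAG Gln — identical.
Nonsynonymous differences: 2 → different protein.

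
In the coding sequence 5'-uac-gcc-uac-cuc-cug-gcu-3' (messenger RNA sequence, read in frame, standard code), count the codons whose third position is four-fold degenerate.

4

Codon 1 UAC (Tyr): third position 2-fold.
Codon 2 GCC (Ala): third position 4-fold.
Codon 3 UAC (Tyr): third position 2-fold.
Codon 4 CUC (Leu): third position 4-fold.
Codon 5 CUG (Leu): third position 4-fold.
Codon 6 GCU (Ala): third position 4-fold.
Four-fold degenerate third positions: 4.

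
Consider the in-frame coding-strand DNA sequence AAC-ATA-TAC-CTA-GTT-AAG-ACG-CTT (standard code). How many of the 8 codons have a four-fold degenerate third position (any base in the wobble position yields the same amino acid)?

Codon 1 AAC (Asn): third position 2-fold.
Codon 2 ATA (Ile): third position 3-fold.
Codon 3 TAC (Tyr): third position 2-fold.
Codon 4 CTA (Leu): third position 4-fold.
Codon 5 GTT (Val): third position 4-fold.
Codon 6 AAG (Lys): third position 2-fold.
Codon 7 ACG (Thr): third position 4-fold.
Codon 8 CTT (Leu): third position 4-fold.
Four-fold degenerate third positions: 4.

4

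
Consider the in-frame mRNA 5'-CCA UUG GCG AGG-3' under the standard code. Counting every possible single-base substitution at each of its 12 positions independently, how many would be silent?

Codon 1 (CCA, Pro): 3 synonymous substitutions.
Codon 2 (UUG, Leu): 2 synonymous substitutions.
Codon 3 (GCG, Ala): 3 synonymous substitutions.
Codon 4 (AGG, Arg): 2 synonymous substitutions.
Total: 3 + 2 + 3 + 2 = 10.

10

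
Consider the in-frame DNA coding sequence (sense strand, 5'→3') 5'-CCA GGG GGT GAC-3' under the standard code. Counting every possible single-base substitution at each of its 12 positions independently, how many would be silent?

Codon 1 (CCA, Pro): 3 synonymous substitutions.
Codon 2 (GGG, Gly): 3 synonymous substitutions.
Codon 3 (GGT, Gly): 3 synonymous substitutions.
Codon 4 (GAC, Asp): 1 synonymous substitution.
Total: 3 + 3 + 3 + 1 = 10.

10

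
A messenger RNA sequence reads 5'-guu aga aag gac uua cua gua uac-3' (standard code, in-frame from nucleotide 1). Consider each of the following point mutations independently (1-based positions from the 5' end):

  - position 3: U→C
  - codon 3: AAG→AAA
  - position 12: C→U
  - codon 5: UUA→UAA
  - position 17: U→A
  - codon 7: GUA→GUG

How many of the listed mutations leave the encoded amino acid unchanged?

Codon 1: GUU (Val) → GUC (Val) — synonymous.
Codon 3: AAG (Lys) → AAA (Lys) — synonymous.
Codon 4: GAC (Asp) → GAU (Asp) — synonymous.
Codon 5: UUA (Leu) → UAA (Stop) — nonsense.
Codon 6: CUA (Leu) → CAA (Gln) — missense.
Codon 7: GUA (Val) → GUG (Val) — synonymous.
Synonymous: 4 of 6.

4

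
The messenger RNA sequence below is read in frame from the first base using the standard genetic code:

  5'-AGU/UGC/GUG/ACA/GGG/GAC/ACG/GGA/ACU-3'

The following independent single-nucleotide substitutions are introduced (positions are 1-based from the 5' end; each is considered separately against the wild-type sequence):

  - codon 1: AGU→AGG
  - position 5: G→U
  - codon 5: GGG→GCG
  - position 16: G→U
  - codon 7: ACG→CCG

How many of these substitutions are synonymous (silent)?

Codon 1: AGU (Ser) → AGG (Arg) — missense.
Codon 2: UGC (Cys) → UUC (Phe) — missense.
Codon 5: GGG (Gly) → GCG (Ala) — missense.
Codon 6: GAC (Asp) → UAC (Tyr) — missense.
Codon 7: ACG (Thr) → CCG (Pro) — missense.
Synonymous: 0 of 5.

0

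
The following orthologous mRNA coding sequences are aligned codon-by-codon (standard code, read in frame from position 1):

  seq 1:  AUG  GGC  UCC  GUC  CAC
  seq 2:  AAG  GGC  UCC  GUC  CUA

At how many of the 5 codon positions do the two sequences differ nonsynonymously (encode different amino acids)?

2

Codon 1: AUG Met / AAG Lys — nonsynonymous.
Codon 2: GGC Gly / GGC Gly — identical.
Codon 3: UCC Ser / UCC Ser — identical.
Codon 4: GUC Val / GUC Val — identical.
Codon 5: CAC His / CUA Leu — nonsynonymous.
Nonsynonymous differences: 2.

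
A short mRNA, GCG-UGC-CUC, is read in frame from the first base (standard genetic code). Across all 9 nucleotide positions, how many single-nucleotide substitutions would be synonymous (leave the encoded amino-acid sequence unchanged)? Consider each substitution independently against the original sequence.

7

Codon 1 (GCG, Ala): 3 synonymous substitutions.
Codon 2 (UGC, Cys): 1 synonymous substitution.
Codon 3 (CUC, Leu): 3 synonymous substitutions.
Total: 3 + 1 + 3 = 7.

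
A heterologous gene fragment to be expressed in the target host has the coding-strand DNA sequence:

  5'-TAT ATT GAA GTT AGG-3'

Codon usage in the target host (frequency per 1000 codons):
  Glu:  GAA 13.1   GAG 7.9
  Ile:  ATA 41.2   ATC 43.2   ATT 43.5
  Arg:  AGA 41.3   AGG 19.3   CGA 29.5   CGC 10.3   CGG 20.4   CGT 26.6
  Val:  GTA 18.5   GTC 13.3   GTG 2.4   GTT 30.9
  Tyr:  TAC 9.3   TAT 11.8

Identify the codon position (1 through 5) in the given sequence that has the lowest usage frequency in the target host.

Codon 1 TAT (Tyr): 11.8 per 1000.
Codon 2 ATT (Ile): 43.5 per 1000.
Codon 3 GAA (Glu): 13.1 per 1000.
Codon 4 GTT (Val): 30.9 per 1000.
Codon 5 AGG (Arg): 19.3 per 1000.
Lowest frequency is 11.8 at codon 1.

1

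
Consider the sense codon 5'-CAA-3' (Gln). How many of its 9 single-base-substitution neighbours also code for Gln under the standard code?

1

Position 1: none → 0 synonymous.
Position 2: none → 0 synonymous.
Position 3: CAG → 1 synonymous.
Total: 0 + 0 + 1 = 1.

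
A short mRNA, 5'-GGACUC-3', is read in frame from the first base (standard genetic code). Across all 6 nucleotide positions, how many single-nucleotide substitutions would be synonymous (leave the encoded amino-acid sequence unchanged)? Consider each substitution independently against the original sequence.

6

Codon 1 (GGA, Gly): 3 synonymous substitutions.
Codon 2 (CUC, Leu): 3 synonymous substitutions.
Total: 3 + 3 = 6.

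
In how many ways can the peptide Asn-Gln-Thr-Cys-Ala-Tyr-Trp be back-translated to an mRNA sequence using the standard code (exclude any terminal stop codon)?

256

Asn: 2 codons.
Gln: 2 codons.
Thr: 4 codons.
Cys: 2 codons.
Ala: 4 codons.
Tyr: 2 codons.
Trp: 1 codon.
2 × 2 × 4 × 2 × 4 × 2 × 1 = 256.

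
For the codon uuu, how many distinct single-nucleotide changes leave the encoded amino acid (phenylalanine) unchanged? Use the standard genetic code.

1

Position 1: none → 0 synonymous.
Position 2: none → 0 synonymous.
Position 3: UUC → 1 synonymous.
Total: 0 + 0 + 1 = 1.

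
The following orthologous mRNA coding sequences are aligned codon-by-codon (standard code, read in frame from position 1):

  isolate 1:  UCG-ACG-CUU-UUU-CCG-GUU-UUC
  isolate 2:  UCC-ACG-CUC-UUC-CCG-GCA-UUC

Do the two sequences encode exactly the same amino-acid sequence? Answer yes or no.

no

Codon 1: UCG Ser / UCC Ser — synonymous.
Codon 2: ACG Thr / ACG Thr — identical.
Codon 3: CUU Leu / CUC Leu — synonymous.
Codon 4: UUU Phe / UUC Phe — synonymous.
Codon 5: CCG Pro / CCG Pro — identical.
Codon 6: GUU Val / GCA Ala — nonsynonymous.
Codon 7: UUC Phe / UUC Phe — identical.
Nonsynonymous differences: 1 → different protein.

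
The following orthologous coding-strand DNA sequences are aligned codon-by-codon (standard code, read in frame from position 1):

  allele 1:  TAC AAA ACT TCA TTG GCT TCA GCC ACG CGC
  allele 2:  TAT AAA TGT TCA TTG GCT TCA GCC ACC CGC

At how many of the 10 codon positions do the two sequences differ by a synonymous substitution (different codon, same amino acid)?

Codon 1: TAC Tyr / TAT Tyr — synonymous.
Codon 2: AAA Lys / AAA Lys — identical.
Codon 3: ACT Thr / TGT Cys — nonsynonymous.
Codon 4: TCA Ser / TCA Ser — identical.
Codon 5: TTG Leu / TTG Leu — identical.
Codon 6: GCT Ala / GCT Ala — identical.
Codon 7: TCA Ser / TCA Ser — identical.
Codon 8: GCC Ala / GCC Ala — identical.
Codon 9: ACG Thr / ACC Thr — synonymous.
Codon 10: CGC Arg / CGC Arg — identical.
Synonymous differences: 2.

2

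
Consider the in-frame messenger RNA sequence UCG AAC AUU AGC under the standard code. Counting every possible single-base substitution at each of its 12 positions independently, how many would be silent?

7

Codon 1 (UCG, Ser): 3 synonymous substitutions.
Codon 2 (AAC, Asn): 1 synonymous substitution.
Codon 3 (AUU, Ile): 2 synonymous substitutions.
Codon 4 (AGC, Ser): 1 synonymous substitution.
Total: 3 + 1 + 2 + 1 = 7.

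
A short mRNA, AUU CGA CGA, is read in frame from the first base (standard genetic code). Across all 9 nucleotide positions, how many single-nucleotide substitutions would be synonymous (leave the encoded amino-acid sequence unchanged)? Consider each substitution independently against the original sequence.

Codon 1 (AUU, Ile): 2 synonymous substitutions.
Codon 2 (CGA, Arg): 4 synonymous substitutions.
Codon 3 (CGA, Arg): 4 synonymous substitutions.
Total: 2 + 4 + 4 = 10.

10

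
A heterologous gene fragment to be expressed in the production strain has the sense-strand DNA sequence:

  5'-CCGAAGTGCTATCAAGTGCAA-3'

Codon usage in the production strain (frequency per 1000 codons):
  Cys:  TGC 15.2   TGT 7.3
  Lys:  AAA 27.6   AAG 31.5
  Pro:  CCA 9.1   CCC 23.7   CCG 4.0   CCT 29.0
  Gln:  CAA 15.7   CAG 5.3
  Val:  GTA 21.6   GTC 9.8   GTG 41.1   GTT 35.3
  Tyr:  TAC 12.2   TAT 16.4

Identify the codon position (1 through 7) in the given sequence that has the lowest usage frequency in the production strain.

1

Codon 1 CCG (Pro): 4.0 per 1000.
Codon 2 AAG (Lys): 31.5 per 1000.
Codon 3 TGC (Cys): 15.2 per 1000.
Codon 4 TAT (Tyr): 16.4 per 1000.
Codon 5 CAA (Gln): 15.7 per 1000.
Codon 6 GTG (Val): 41.1 per 1000.
Codon 7 CAA (Gln): 15.7 per 1000.
Lowest frequency is 4.0 at codon 1.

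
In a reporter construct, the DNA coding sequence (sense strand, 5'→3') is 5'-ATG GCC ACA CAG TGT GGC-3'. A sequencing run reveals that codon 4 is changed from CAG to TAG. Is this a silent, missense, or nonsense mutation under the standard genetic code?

Position 10 falls in codon 4: CAG → Gln.
After the substitution the codon is TAG → Stop.
The new codon is a stop codon, so this is a nonsense mutation.

nonsense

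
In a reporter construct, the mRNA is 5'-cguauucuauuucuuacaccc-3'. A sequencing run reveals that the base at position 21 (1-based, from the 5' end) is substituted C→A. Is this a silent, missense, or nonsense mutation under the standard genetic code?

Position 21 falls in codon 7: CCC → Pro.
After the substitution the codon is CCA → Pro.
Both encode Pro, so the change is synonymous.

silent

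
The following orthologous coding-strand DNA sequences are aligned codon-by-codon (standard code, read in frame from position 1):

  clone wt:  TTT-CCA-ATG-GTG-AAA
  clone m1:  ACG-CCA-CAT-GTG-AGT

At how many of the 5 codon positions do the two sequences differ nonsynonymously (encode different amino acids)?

Codon 1: TTT Phe / ACG Thr — nonsynonymous.
Codon 2: CCA Pro / CCA Pro — identical.
Codon 3: ATG Met / CAT His — nonsynonymous.
Codon 4: GTG Val / GTG Val — identical.
Codon 5: AAA Lys / AGT Ser — nonsynonymous.
Nonsynonymous differences: 3.

3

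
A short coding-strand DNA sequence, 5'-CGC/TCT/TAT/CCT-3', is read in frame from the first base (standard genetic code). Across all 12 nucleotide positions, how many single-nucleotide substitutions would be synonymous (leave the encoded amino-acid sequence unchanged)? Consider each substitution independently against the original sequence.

10

Codon 1 (CGC, Arg): 3 synonymous substitutions.
Codon 2 (TCT, Ser): 3 synonymous substitutions.
Codon 3 (TAT, Tyr): 1 synonymous substitution.
Codon 4 (CCT, Pro): 3 synonymous substitutions.
Total: 3 + 3 + 1 + 3 = 10.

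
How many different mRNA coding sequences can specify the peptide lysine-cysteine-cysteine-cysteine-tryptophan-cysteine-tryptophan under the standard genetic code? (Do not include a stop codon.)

32

Lys: 2 codons.
Cys: 2 codons.
Cys: 2 codons.
Cys: 2 codons.
Trp: 1 codon.
Cys: 2 codons.
Trp: 1 codon.
2 × 2 × 2 × 2 × 1 × 2 × 1 = 32.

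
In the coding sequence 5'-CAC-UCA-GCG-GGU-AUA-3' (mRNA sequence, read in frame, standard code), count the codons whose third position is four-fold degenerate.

3

Codon 1 CAC (His): third position 2-fold.
Codon 2 UCA (Ser): third position 4-fold.
Codon 3 GCG (Ala): third position 4-fold.
Codon 4 GGU (Gly): third position 4-fold.
Codon 5 AUA (Ile): third position 3-fold.
Four-fold degenerate third positions: 3.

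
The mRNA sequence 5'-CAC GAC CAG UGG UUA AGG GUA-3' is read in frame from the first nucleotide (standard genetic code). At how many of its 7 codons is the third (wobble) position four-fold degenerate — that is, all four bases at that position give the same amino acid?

Codon 1 CAC (His): third position 2-fold.
Codon 2 GAC (Asp): third position 2-fold.
Codon 3 CAG (Gln): third position 2-fold.
Codon 4 UGG (Trp): third position 1-fold.
Codon 5 UUA (Leu): third position 2-fold.
Codon 6 AGG (Arg): third position 2-fold.
Codon 7 GUA (Val): third position 4-fold.
Four-fold degenerate third positions: 1.

1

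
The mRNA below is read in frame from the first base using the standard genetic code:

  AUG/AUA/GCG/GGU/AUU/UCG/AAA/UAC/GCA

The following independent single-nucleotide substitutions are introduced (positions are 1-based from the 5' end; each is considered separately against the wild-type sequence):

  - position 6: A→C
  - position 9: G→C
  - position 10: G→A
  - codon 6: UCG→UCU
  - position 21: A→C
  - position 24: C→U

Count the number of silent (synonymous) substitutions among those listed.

Codon 2: AUA (Ile) → AUC (Ile) — synonymous.
Codon 3: GCG (Ala) → GCC (Ala) — synonymous.
Codon 4: GGU (Gly) → AGU (Ser) — missense.
Codon 6: UCG (Ser) → UCU (Ser) — synonymous.
Codon 7: AAA (Lys) → AAC (Asn) — missense.
Codon 8: UAC (Tyr) → UAU (Tyr) — synonymous.
Synonymous: 4 of 6.

4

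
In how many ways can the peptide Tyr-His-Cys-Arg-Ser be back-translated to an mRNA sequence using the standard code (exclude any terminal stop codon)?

Tyr: 2 codons.
His: 2 codons.
Cys: 2 codons.
Arg: 6 codons.
Ser: 6 codons.
2 × 2 × 2 × 6 × 6 = 288.

288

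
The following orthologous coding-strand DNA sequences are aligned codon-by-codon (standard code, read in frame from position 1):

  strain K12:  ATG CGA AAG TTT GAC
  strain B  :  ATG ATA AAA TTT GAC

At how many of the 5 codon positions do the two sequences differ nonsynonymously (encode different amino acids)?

1

Codon 1: ATG Met / ATG Met — identical.
Codon 2: CGA Arg / ATA Ile — nonsynonymous.
Codon 3: AAG Lys / AAA Lys — synonymous.
Codon 4: TTT Phe / TTT Phe — identical.
Codon 5: GAC Asp / GAC Asp — identical.
Nonsynonymous differences: 1.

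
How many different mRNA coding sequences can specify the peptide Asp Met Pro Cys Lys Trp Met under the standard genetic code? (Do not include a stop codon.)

32

Asp: 2 codons.
Met: 1 codon.
Pro: 4 codons.
Cys: 2 codons.
Lys: 2 codons.
Trp: 1 codon.
Met: 1 codon.
2 × 1 × 4 × 2 × 2 × 1 × 1 = 32.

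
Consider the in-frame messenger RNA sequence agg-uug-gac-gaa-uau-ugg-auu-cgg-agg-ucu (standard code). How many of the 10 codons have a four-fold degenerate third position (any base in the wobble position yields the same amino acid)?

2

Codon 1 AGG (Arg): third position 2-fold.
Codon 2 UUG (Leu): third position 2-fold.
Codon 3 GAC (Asp): third position 2-fold.
Codon 4 GAA (Glu): third position 2-fold.
Codon 5 UAU (Tyr): third position 2-fold.
Codon 6 UGG (Trp): third position 1-fold.
Codon 7 AUU (Ile): third position 3-fold.
Codon 8 CGG (Arg): third position 4-fold.
Codon 9 AGG (Arg): third position 2-fold.
Codon 10 UCU (Ser): third position 4-fold.
Four-fold degenerate third positions: 2.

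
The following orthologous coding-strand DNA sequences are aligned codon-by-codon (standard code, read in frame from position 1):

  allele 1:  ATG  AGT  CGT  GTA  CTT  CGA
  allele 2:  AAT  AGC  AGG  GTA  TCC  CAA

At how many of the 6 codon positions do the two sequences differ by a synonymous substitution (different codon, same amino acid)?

Codon 1: ATG Met / AAT Asn — nonsynonymous.
Codon 2: AGT Ser / AGC Ser — synonymous.
Codon 3: CGT Arg / AGG Arg — synonymous.
Codon 4: GTA Val / GTA Val — identical.
Codon 5: CTT Leu / TCC Ser — nonsynonymous.
Codon 6: CGA Arg / CAA Gln — nonsynonymous.
Synonymous differences: 2.

2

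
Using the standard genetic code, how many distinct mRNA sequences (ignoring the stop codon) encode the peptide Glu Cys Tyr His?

16

Glu: 2 codons.
Cys: 2 codons.
Tyr: 2 codons.
His: 2 codons.
2 × 2 × 2 × 2 = 16.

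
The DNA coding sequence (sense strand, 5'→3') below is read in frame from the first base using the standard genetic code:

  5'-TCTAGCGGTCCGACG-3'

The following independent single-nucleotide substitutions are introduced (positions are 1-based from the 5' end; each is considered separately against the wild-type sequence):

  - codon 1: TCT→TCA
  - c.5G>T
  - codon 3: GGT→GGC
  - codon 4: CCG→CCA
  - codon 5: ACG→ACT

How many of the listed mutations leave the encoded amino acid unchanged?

4

Codon 1: TCT (Ser) → TCA (Ser) — synonymous.
Codon 2: AGC (Ser) → ATC (Ile) — missense.
Codon 3: GGT (Gly) → GGC (Gly) — synonymous.
Codon 4: CCG (Pro) → CCA (Pro) — synonymous.
Codon 5: ACG (Thr) → ACT (Thr) — synonymous.
Synonymous: 4 of 5.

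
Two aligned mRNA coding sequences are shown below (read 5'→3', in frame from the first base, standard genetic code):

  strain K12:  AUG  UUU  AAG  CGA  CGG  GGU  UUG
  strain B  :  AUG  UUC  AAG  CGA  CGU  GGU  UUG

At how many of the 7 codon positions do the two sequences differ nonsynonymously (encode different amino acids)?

0

Codon 1: AUG Met / AUG Met — identical.
Codon 2: UUU Phe / UUC Phe — synonymous.
Codon 3: AAG Lys / AAG Lys — identical.
Codon 4: CGA Arg / CGA Arg — identical.
Codon 5: CGG Arg / CGU Arg — synonymous.
Codon 6: GGU Gly / GGU Gly — identical.
Codon 7: UUG Leu / UUG Leu — identical.
Nonsynonymous differences: 0.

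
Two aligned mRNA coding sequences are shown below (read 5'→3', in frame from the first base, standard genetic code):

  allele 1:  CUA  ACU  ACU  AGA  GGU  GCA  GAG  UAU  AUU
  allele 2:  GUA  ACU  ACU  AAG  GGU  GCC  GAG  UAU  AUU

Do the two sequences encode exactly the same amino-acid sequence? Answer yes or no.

no

Codon 1: CUA Leu / GUA Val — nonsynonymous.
Codon 2: ACU Thr / ACU Thr — identical.
Codon 3: ACU Thr / ACU Thr — identical.
Codon 4: AGA Arg / AAG Lys — nonsynonymous.
Codon 5: GGU Gly / GGU Gly — identical.
Codon 6: GCA Ala / GCC Ala — synonymous.
Codon 7: GAG Glu / GAG Glu — identical.
Codon 8: UAU Tyr / UAU Tyr — identical.
Codon 9: AUU Ile / AUU Ile — identical.
Nonsynonymous differences: 2 → different protein.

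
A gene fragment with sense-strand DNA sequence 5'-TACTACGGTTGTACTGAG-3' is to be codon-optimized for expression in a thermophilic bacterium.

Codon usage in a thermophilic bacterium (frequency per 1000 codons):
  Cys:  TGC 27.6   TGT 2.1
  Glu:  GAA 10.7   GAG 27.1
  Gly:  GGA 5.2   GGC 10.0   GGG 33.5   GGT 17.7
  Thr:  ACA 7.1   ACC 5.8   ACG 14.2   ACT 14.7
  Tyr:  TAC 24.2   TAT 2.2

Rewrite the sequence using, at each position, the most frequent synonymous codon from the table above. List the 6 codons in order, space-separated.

Codon 1 (Tyr): best is TAC at 24.2.
Codon 2 (Tyr): best is TAC at 24.2.
Codon 3 (Gly): best is GGG at 33.5.
Codon 4 (Cys): best is TGC at 27.6.
Codon 5 (Thr): best is ACT at 14.7.
Codon 6 (Glu): best is GAG at 27.1.

TAC TAC GGG TGC ACT GAG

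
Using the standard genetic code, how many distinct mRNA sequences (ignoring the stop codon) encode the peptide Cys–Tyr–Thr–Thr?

64

Cys: 2 codons.
Tyr: 2 codons.
Thr: 4 codons.
Thr: 4 codons.
2 × 2 × 4 × 4 = 64.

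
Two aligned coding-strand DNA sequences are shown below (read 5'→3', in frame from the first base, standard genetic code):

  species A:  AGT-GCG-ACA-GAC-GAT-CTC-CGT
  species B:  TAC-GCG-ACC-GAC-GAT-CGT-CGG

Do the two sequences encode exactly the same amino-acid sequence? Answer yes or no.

no

Codon 1: AGT Ser / TAC Tyr — nonsynonymous.
Codon 2: GCG Ala / GCG Ala — identical.
Codon 3: ACA Thr / ACC Thr — synonymous.
Codon 4: GAC Asp / GAC Asp — identical.
Codon 5: GAT Asp / GAT Asp — identical.
Codon 6: CTC Leu / CGT Arg — nonsynonymous.
Codon 7: CGT Arg / CGG Arg — synonymous.
Nonsynonymous differences: 2 → different protein.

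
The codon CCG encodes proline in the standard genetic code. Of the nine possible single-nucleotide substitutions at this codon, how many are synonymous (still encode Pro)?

Position 1: none → 0 synonymous.
Position 2: none → 0 synonymous.
Position 3: CCT, CCC, CCA → 3 synonymous.
Total: 0 + 0 + 3 = 3.

3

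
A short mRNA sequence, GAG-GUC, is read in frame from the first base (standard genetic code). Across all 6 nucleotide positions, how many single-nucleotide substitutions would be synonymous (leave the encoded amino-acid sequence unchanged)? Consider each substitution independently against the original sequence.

Codon 1 (GAG, Glu): 1 synonymous substitution.
Codon 2 (GUC, Val): 3 synonymous substitutions.
Total: 1 + 3 = 4.

4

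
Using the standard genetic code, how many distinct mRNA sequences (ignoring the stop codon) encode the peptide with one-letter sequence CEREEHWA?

768

Cys: 2 codons.
Glu: 2 codons.
Arg: 6 codons.
Glu: 2 codons.
Glu: 2 codons.
His: 2 codons.
Trp: 1 codon.
Ala: 4 codons.
2 × 2 × 6 × 2 × 2 × 2 × 1 × 4 = 768.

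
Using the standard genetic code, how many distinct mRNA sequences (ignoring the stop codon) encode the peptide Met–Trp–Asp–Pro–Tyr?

Met: 1 codon.
Trp: 1 codon.
Asp: 2 codons.
Pro: 4 codons.
Tyr: 2 codons.
1 × 1 × 2 × 4 × 2 = 16.

16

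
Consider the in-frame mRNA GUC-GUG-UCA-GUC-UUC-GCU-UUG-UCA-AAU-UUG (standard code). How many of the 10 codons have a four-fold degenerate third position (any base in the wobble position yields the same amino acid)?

Codon 1 GUC (Val): third position 4-fold.
Codon 2 GUG (Val): third position 4-fold.
Codon 3 UCA (Ser): third position 4-fold.
Codon 4 GUC (Val): third position 4-fold.
Codon 5 UUC (Phe): third position 2-fold.
Codon 6 GCU (Ala): third position 4-fold.
Codon 7 UUG (Leu): third position 2-fold.
Codon 8 UCA (Ser): third position 4-fold.
Codon 9 AAU (Asn): third position 2-fold.
Codon 10 UUG (Leu): third position 2-fold.
Four-fold degenerate third positions: 6.

6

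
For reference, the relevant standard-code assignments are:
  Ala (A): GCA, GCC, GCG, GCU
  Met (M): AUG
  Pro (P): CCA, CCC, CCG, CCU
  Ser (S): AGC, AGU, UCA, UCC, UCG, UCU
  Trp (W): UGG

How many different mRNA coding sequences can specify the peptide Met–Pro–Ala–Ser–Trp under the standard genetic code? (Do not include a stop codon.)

96

Met: 1 codon.
Pro: 4 codons.
Ala: 4 codons.
Ser: 6 codons.
Trp: 1 codon.
1 × 4 × 4 × 6 × 1 = 96.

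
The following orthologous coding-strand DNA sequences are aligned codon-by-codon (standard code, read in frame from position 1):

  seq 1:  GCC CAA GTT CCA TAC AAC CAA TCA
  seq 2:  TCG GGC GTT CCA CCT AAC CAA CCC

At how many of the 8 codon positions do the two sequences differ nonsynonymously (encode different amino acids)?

4

Codon 1: GCC Ala / TCG Ser — nonsynonymous.
Codon 2: CAA Gln / GGC Gly — nonsynonymous.
Codon 3: GTT Val / GTT Val — identical.
Codon 4: CCA Pro / CCA Pro — identical.
Codon 5: TAC Tyr / CCT Pro — nonsynonymous.
Codon 6: AAC Asn / AAC Asn — identical.
Codon 7: CAA Gln / CAA Gln — identical.
Codon 8: TCA Ser / CCC Pro — nonsynonymous.
Nonsynonymous differences: 4.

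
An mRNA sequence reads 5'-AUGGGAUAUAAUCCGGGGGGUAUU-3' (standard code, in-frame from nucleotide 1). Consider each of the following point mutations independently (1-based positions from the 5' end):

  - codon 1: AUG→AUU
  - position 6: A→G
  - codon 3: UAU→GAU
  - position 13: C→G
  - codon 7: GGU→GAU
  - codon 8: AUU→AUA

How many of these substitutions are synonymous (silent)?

2

Codon 1: AUG (Met) → AUU (Ile) — missense.
Codon 2: GGA (Gly) → GGG (Gly) — synonymous.
Codon 3: UAU (Tyr) → GAU (Asp) — missense.
Codon 5: CCG (Pro) → GCG (Ala) — missense.
Codon 7: GGU (Gly) → GAU (Asp) — missense.
Codon 8: AUU (Ile) → AUA (Ile) — synonymous.
Synonymous: 2 of 6.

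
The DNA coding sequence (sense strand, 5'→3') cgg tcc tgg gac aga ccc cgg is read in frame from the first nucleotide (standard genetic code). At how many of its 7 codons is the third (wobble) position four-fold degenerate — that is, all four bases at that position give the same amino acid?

Codon 1 CGG (Arg): third position 4-fold.
Codon 2 TCC (Ser): third position 4-fold.
Codon 3 TGG (Trp): third position 1-fold.
Codon 4 GAC (Asp): third position 2-fold.
Codon 5 AGA (Arg): third position 2-fold.
Codon 6 CCC (Pro): third position 4-fold.
Codon 7 CGG (Arg): third position 4-fold.
Four-fold degenerate third positions: 4.

4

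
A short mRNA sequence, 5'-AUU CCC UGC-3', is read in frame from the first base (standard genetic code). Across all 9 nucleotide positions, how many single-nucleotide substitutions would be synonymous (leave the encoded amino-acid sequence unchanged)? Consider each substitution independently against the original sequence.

Codon 1 (AUU, Ile): 2 synonymous substitutions.
Codon 2 (CCC, Pro): 3 synonymous substitutions.
Codon 3 (UGC, Cys): 1 synonymous substitution.
Total: 2 + 3 + 1 = 6.

6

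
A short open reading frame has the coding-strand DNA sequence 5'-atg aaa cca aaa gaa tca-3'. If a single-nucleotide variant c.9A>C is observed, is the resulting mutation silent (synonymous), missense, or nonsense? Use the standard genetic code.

silent

Position 9 falls in codon 3: CCA → Pro.
After the substitution the codon is CCC → Pro.
Both encode Pro, so the change is synonymous.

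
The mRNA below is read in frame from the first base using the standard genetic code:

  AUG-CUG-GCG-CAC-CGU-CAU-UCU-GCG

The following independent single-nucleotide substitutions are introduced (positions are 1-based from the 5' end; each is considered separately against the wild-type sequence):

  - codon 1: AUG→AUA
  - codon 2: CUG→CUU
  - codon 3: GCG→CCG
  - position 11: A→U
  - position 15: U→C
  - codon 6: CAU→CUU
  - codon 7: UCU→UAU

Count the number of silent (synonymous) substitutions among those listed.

Codon 1: AUG (Met) → AUA (Ile) — missense.
Codon 2: CUG (Leu) → CUU (Leu) — synonymous.
Codon 3: GCG (Ala) → CCG (Pro) — missense.
Codon 4: CAC (His) → CUC (Leu) — missense.
Codon 5: CGU (Arg) → CGC (Arg) — synonymous.
Codon 6: CAU (His) → CUU (Leu) — missense.
Codon 7: UCU (Ser) → UAU (Tyr) — missense.
Synonymous: 2 of 7.

2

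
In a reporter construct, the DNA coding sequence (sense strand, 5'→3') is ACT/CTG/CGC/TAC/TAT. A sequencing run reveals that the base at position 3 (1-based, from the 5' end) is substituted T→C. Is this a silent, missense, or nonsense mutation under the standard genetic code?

silent

Position 3 falls in codon 1: ACT → Thr.
After the substitution the codon is ACC → Thr.
Both encode Thr, so the change is synonymous.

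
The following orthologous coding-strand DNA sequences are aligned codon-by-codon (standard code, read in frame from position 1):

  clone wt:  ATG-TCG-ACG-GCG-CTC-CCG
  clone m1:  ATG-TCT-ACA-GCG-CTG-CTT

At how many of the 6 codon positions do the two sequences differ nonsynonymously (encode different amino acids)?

Codon 1: ATG Met / ATG Met — identical.
Codon 2: TCG Ser / TCT Ser — synonymous.
Codon 3: ACG Thr / ACA Thr — synonymous.
Codon 4: GCG Ala / GCG Ala — identical.
Codon 5: CTC Leu / CTG Leu — synonymous.
Codon 6: CCG Pro / CTT Leu — nonsynonymous.
Nonsynonymous differences: 1.

1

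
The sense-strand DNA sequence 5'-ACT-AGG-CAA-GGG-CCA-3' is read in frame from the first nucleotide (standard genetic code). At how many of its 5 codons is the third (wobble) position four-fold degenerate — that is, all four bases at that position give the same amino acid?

Codon 1 ACT (Thr): third position 4-fold.
Codon 2 AGG (Arg): third position 2-fold.
Codon 3 CAA (Gln): third position 2-fold.
Codon 4 GGG (Gly): third position 4-fold.
Codon 5 CCA (Pro): third position 4-fold.
Four-fold degenerate third positions: 3.

3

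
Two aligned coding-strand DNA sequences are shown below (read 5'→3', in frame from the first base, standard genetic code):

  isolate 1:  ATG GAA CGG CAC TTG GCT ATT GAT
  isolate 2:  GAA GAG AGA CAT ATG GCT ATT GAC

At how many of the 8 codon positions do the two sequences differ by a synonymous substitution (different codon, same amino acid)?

4

Codon 1: ATG Met / GAA Glu — nonsynonymous.
Codon 2: GAA Glu / GAG Glu — synonymous.
Codon 3: CGG Arg / AGA Arg — synonymous.
Codon 4: CAC His / CAT His — synonymous.
Codon 5: TTG Leu / ATG Met — nonsynonymous.
Codon 6: GCT Ala / GCT Ala — identical.
Codon 7: ATT Ile / ATT Ile — identical.
Codon 8: GAT Asp / GAC Asp — synonymous.
Synonymous differences: 4.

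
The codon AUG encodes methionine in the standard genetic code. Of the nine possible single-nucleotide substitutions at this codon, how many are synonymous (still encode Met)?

0

Position 1: none → 0 synonymous.
Position 2: none → 0 synonymous.
Position 3: none → 0 synonymous.
Total: 0 + 0 + 0 = 0.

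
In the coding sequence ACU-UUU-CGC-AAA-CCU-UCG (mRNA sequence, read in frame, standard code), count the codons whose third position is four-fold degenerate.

4

Codon 1 ACU (Thr): third position 4-fold.
Codon 2 UUU (Phe): third position 2-fold.
Codon 3 CGC (Arg): third position 4-fold.
Codon 4 AAA (Lys): third position 2-fold.
Codon 5 CCU (Pro): third position 4-fold.
Codon 6 UCG (Ser): third position 4-fold.
Four-fold degenerate third positions: 4.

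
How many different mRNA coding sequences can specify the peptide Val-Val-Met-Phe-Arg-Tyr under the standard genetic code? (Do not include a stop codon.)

Val: 4 codons.
Val: 4 codons.
Met: 1 codon.
Phe: 2 codons.
Arg: 6 codons.
Tyr: 2 codons.
4 × 4 × 1 × 2 × 6 × 2 = 384.

384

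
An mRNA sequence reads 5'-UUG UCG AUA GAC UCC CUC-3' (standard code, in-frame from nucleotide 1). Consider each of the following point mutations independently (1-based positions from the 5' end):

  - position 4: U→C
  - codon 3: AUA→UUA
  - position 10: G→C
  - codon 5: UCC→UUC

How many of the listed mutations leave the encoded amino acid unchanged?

Codon 2: UCG (Ser) → CCG (Pro) — missense.
Codon 3: AUA (Ile) → UUA (Leu) — missense.
Codon 4: GAC (Asp) → CAC (His) — missense.
Codon 5: UCC (Ser) → UUC (Phe) — missense.
Synonymous: 0 of 4.

0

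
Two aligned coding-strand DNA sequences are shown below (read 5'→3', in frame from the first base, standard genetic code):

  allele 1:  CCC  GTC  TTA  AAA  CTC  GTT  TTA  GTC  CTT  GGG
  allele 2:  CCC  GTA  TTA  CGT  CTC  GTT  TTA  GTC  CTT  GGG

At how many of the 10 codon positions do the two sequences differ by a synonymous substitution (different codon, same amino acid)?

1

Codon 1: CCC Pro / CCC Pro — identical.
Codon 2: GTC Val / GTA Val — synonymous.
Codon 3: TTA Leu / TTA Leu — identical.
Codon 4: AAA Lys / CGT Arg — nonsynonymous.
Codon 5: CTC Leu / CTC Leu — identical.
Codon 6: GTT Val / GTT Val — identical.
Codon 7: TTA Leu / TTA Leu — identical.
Codon 8: GTC Val / GTC Val — identical.
Codon 9: CTT Leu / CTT Leu — identical.
Codon 10: GGG Gly / GGG Gly — identical.
Synonymous differences: 1.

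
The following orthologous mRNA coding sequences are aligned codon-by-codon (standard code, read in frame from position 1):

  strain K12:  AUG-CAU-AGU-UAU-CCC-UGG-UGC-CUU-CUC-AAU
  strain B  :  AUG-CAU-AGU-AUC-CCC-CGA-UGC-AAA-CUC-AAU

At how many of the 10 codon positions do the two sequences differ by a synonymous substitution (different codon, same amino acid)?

0

Codon 1: AUG Met / AUG Met — identical.
Codon 2: CAU His / CAU His — identical.
Codon 3: AGU Ser / AGU Ser — identical.
Codon 4: UAU Tyr / AUC Ile — nonsynonymous.
Codon 5: CCC Pro / CCC Pro — identical.
Codon 6: UGG Trp / CGA Arg — nonsynonymous.
Codon 7: UGC Cys / UGC Cys — identical.
Codon 8: CUU Leu / AAA Lys — nonsynonymous.
Codon 9: CUC Leu / CUC Leu — identical.
Codon 10: AAU Asn / AAU Asn — identical.
Synonymous differences: 0.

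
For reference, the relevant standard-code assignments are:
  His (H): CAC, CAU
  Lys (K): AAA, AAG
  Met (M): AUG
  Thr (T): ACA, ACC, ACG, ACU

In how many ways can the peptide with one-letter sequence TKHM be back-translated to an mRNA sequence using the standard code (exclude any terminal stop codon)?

16

Thr: 4 codons.
Lys: 2 codons.
His: 2 codons.
Met: 1 codon.
4 × 2 × 2 × 1 = 16.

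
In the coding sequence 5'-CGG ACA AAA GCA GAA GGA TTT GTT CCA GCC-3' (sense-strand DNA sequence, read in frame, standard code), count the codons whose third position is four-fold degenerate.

7

Codon 1 CGG (Arg): third position 4-fold.
Codon 2 ACA (Thr): third position 4-fold.
Codon 3 AAA (Lys): third position 2-fold.
Codon 4 GCA (Ala): third position 4-fold.
Codon 5 GAA (Glu): third position 2-fold.
Codon 6 GGA (Gly): third position 4-fold.
Codon 7 TTT (Phe): third position 2-fold.
Codon 8 GTT (Val): third position 4-fold.
Codon 9 CCA (Pro): third position 4-fold.
Codon 10 GCC (Ala): third position 4-fold.
Four-fold degenerate third positions: 7.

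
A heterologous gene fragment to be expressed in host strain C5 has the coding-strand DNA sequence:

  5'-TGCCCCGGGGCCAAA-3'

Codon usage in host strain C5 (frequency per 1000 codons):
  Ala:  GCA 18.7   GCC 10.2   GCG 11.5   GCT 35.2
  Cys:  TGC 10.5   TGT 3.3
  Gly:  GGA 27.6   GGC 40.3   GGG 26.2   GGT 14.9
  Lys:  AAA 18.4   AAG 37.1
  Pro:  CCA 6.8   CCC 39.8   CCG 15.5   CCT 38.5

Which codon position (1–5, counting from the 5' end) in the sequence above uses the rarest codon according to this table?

4

Codon 1 TGC (Cys): 10.5 per 1000.
Codon 2 CCC (Pro): 39.8 per 1000.
Codon 3 GGG (Gly): 26.2 per 1000.
Codon 4 GCC (Ala): 10.2 per 1000.
Codon 5 AAA (Lys): 18.4 per 1000.
Lowest frequency is 10.2 at codon 4.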